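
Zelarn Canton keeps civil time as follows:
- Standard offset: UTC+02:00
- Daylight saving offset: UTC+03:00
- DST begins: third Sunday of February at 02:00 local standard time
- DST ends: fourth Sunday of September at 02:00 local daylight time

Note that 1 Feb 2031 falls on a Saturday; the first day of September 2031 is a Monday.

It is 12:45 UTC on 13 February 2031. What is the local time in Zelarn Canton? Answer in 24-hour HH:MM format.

14:45

1 February 2031 is a Saturday, so the first Sunday is February 2 and the third is February 16.
1 September 2031 is a Monday, so the first Sunday is September 7 and the fourth is September 28.
At the standard offset (UTC+02:00), 12:45 UTC + 2h = 14:45 Zelarn Canton standard time.
The standard-time date in Zelarn Canton, 13 February 2031, is outside the daylight-saving period (16 February – 28 September), so Zelarn Canton is on standard time, UTC+02:00.
12:45 UTC + 2h = 14:45 local.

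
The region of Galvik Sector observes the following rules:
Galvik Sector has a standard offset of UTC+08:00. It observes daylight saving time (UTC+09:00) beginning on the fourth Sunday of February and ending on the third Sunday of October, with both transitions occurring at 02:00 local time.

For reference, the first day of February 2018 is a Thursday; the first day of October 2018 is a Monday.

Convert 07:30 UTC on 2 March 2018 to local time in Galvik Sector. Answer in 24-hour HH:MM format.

16:30

1 February 2018 is a Thursday, so the first Sunday is February 4 and the fourth is February 25.
1 October 2018 is a Monday, so the first Sunday is October 7 and the third is October 21.
At the standard offset (UTC+08:00), 07:30 UTC + 8h = 15:30 Galvik Sector standard time.
The standard-time date in Galvik Sector, 2 March 2018, lies within the daylight-saving period (25 February – 21 October), so Galvik Sector is on daylight time, UTC+09:00.
07:30 UTC + 9h = 16:30 local.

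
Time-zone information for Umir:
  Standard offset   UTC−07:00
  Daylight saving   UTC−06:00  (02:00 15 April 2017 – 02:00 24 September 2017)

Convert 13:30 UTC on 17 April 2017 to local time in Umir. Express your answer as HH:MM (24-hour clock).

07:30

At the standard offset (UTC−07:00), 13:30 UTC − 7h = 06:30 Umir standard time.
The standard-time date in Umir, 17 April 2017, falls between 15 April and 24 September, so daylight saving is in effect and Umir is at UTC−06:00.
13:30 UTC − 6h = 07:30 local.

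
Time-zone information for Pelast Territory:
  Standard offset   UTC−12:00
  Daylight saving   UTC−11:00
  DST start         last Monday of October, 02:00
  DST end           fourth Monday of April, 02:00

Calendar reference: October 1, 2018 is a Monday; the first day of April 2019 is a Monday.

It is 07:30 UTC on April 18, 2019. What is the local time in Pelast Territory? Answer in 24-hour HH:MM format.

1 October 2018 is a Monday, so Mondays fall on 1, 8, 15, 22, 29; the last is October 29.
1 April 2019 is a Monday, so the first Monday is April 1 and the fourth is April 22.
At the standard offset (UTC−12:00), 07:30 UTC − 12h = 19:30 Pelast Territory standard time (rolling into the previous day, 17 April 2019).
Daylight saving runs 29 October 2018 – 22 April 2019; the standard-time date in Pelast Territory, April 17, 2019, is inside that window, so Pelast Territory is at UTC−11:00.
07:30 UTC − 11h = 20:30 local (rolling into the previous day, 17 April 2019).

20:30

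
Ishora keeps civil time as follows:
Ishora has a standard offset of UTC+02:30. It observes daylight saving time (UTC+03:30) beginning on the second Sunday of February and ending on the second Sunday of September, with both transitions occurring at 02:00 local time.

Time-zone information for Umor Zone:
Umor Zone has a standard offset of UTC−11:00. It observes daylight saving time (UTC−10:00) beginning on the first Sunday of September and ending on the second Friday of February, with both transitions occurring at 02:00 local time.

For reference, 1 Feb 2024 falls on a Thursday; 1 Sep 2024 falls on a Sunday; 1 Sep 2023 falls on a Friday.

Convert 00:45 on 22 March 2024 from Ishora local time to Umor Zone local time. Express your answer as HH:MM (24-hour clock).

1 February 2024 is a Thursday, so the first Sunday is February 4 and the second is February 11.
1 September 2024 is a Sunday, so the first Sunday is September 1 and the second is September 8.
22 March 2024 falls between 11 February and 8 September, so daylight saving is in effect and Ishora is at UTC+03:30.
00:45 Ishora − 3h30m = 21:15 UTC (rolling into the previous day, 21 March 2024).
1 September 2023 is a Friday, so the first Sunday is September 3.
1 February 2024 is a Thursday, so the first Friday is February 2 and the second is February 9.
At the standard offset (UTC−11:00), 21:15 UTC − 11h = 10:15 Umor Zone standard time.
Daylight saving runs 3 September 2023 – 9 February 2024; the standard-time date in Umor Zone, 21 March 2024, is outside that window, so Umor Zone is on standard time at UTC−11:00.
21:15 UTC − 11h = 10:15 Umor Zone.

10:15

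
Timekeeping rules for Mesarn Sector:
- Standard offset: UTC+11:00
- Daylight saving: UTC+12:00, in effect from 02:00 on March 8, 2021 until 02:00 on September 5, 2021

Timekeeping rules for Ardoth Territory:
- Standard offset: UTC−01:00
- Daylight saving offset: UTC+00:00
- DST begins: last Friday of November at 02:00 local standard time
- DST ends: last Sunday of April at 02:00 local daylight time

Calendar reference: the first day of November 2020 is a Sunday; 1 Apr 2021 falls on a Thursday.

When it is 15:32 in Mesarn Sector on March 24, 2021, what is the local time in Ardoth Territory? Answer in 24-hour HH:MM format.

03:32

Daylight saving runs 8 March – 5 September; March 24, 2021 is inside that window, so Mesarn Sector is at UTC+12:00.
15:32 Mesarn Sector − 12h = 03:32 UTC.
1 November 2020 is a Sunday, so Fridays fall on 6, 13, 20, 27; the last is November 27.
1 April 2021 is a Thursday, so Sundays fall on 4, 11, 18, 25; the last is April 25.
At the standard offset (UTC−01:00), 03:32 UTC − 1h = 02:32 Ardoth Territory standard time.
The standard-time date in Ardoth Territory, March 24, 2021, falls between 27 November 2020 and 25 April 2021, so daylight saving is in effect and Ardoth Territory is at UTC+00:00.
03:32 UTC + 0h = 03:32 Ardoth Territory.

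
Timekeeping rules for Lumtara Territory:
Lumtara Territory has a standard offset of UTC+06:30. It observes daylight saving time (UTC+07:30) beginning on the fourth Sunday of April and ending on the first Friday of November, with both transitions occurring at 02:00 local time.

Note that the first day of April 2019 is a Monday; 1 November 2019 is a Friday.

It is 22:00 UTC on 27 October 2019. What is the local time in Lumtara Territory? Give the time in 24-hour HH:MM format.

1 April 2019 is a Monday, so the first Sunday is April 7 and the fourth is April 28.
1 November 2019 is a Friday, so the first Friday is November 1.
At the standard offset (UTC+06:30), 22:00 UTC + 6h30m = 04:30 Lumtara Territory standard time (rolling into the next day, 28 October 2019).
The standard-time date in Lumtara Territory, 28 October 2019, falls between 28 April and 1 November, so daylight saving is in effect and Lumtara Territory is at UTC+07:30.
22:00 UTC + 7h30m = 05:30 local (rolling into the next day, 28 October 2019).

05:30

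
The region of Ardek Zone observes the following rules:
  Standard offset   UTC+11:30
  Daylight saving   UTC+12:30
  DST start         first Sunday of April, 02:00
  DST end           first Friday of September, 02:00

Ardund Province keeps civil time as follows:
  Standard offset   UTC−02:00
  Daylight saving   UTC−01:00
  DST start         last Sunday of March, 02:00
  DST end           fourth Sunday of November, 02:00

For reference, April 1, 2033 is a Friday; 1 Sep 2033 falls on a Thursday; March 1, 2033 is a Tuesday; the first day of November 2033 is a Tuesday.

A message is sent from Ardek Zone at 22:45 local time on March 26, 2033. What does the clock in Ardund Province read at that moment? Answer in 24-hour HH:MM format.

09:15

1 April 2033 is a Friday, so the first Sunday is April 3.
1 September 2033 is a Thursday, so the first Friday is September 2.
March 26, 2033 does not fall between 3 April and 2 September, so daylight saving is not in effect and Ardek Zone is at UTC+11:30.
22:45 Ardek Zone − 11h30m = 11:15 UTC.
1 March 2033 is a Tuesday, so Sundays fall on 6, 13, 20, 27; the last is March 27.
1 November 2033 is a Tuesday, so the first Sunday is November 6 and the fourth is November 27.
At the standard offset (UTC−02:00), 11:15 UTC − 2h = 09:15 Ardund Province standard time.
The standard-time date in Ardund Province, March 26, 2033, does not fall between 27 March and 27 November, so daylight saving is not in effect and Ardund Province is at UTC−02:00.
11:15 UTC − 2h = 09:15 Ardund Province.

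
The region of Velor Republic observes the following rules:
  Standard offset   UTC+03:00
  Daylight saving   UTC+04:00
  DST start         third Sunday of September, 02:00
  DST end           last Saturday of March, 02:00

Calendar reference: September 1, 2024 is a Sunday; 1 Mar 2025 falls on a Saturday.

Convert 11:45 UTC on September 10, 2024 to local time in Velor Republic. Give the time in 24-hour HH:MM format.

1 September 2024 is a Sunday, so the first Sunday is September 1 and the third is September 15.
1 March 2025 is a Saturday, so Saturdays fall on 1, 8, 15, 22, 29; the last is March 29.
At the standard offset (UTC+03:00), 11:45 UTC + 3h = 14:45 Velor Republic standard time.
Daylight saving runs 15 September 2024 – 29 March 2025; the standard-time date in Velor Republic, September 10, 2024, is outside that window, so Velor Republic is on standard time at UTC+03:00.
11:45 UTC + 3h = 14:45 local.

14:45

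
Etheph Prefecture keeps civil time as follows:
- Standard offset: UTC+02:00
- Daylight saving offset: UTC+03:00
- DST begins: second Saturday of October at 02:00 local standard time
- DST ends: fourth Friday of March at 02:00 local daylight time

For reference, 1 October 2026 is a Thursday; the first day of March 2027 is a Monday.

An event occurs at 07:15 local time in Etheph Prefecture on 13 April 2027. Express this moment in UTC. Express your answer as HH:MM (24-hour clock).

1 October 2026 is a Thursday, so the first Saturday is October 3 and the second is October 10.
1 March 2027 is a Monday, so the first Friday is March 5 and the fourth is March 26.
13 April 2027 does not fall between 10 October 2026 and 26 March 2027, so daylight saving is not in effect and Etheph Prefecture is at UTC+02:00.
07:15 local − 2h = 05:15 UTC.

05:15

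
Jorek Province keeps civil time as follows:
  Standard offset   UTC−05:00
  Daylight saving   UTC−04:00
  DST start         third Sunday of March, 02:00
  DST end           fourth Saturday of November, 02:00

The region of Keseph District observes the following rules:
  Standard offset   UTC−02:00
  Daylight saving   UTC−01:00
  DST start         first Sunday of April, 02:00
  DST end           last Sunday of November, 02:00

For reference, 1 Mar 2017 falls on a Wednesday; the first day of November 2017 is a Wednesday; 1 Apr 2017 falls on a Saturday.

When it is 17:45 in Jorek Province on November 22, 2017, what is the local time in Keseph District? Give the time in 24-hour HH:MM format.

1 March 2017 is a Wednesday, so the first Sunday is March 5 and the third is March 19.
1 November 2017 is a Wednesday, so the first Saturday is November 4 and the fourth is November 25.
November 22, 2017 falls between 19 March and 25 November, so daylight saving is in effect and Jorek Province is at UTC−04:00.
17:45 Jorek Province + 4h = 21:45 UTC.
1 April 2017 is a Saturday, so the first Sunday is April 2.
1 November 2017 is a Wednesday, so Sundays fall on 5, 12, 19, 26; the last is November 26.
At the standard offset (UTC−02:00), 21:45 UTC − 2h = 19:45 Keseph District standard time.
The standard-time date in Keseph District, November 22, 2017, falls between 2 April and 26 November, so daylight saving is in effect and Keseph District is at UTC−01:00.
21:45 UTC − 1h = 20:45 Keseph District.

20:45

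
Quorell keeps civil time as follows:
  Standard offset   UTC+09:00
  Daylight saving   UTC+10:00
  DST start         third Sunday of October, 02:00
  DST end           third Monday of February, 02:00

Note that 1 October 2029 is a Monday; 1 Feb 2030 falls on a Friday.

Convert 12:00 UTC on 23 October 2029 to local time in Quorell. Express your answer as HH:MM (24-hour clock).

1 October 2029 is a Monday, so the first Sunday is October 7 and the third is October 21.
1 February 2030 is a Friday, so the first Monday is February 4 and the third is February 18.
At the standard offset (UTC+09:00), 12:00 UTC + 9h = 21:00 Quorell standard time.
The standard-time date in Quorell, 23 October 2029, falls between 21 October 2029 and 18 February 2030, so daylight saving is in effect and Quorell is at UTC+10:00.
12:00 UTC + 10h = 22:00 local.

22:00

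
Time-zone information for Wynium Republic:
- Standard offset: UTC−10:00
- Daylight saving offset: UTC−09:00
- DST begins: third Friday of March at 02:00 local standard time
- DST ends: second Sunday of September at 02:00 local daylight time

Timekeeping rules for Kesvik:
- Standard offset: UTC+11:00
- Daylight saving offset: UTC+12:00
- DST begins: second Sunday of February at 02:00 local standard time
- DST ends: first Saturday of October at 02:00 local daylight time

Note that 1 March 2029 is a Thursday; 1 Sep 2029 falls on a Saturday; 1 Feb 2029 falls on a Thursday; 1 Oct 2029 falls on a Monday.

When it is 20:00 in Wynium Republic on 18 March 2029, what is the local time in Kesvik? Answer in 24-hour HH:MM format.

1 March 2029 is a Thursday, so the first Friday is March 2 and the third is March 16.
1 September 2029 is a Saturday, so the first Sunday is September 2 and the second is September 9.
18 March 2029 lies within the daylight-saving period (16 March – 9 September), so Wynium Republic is on daylight time, UTC−09:00.
20:00 Wynium Republic + 9h = 05:00 UTC (rolling into the next day, 19 March 2029).
1 February 2029 is a Thursday, so the first Sunday is February 4 and the second is February 11.
1 October 2029 is a Monday, so the first Saturday is October 6.
At the standard offset (UTC+11:00), 05:00 UTC + 11h = 16:00 Kesvik standard time.
The standard-time date in Kesvik, 19 March 2029, falls between 11 February and 6 October, so daylight saving is in effect and Kesvik is at UTC+12:00.
05:00 UTC + 12h = 17:00 Kesvik.

17:00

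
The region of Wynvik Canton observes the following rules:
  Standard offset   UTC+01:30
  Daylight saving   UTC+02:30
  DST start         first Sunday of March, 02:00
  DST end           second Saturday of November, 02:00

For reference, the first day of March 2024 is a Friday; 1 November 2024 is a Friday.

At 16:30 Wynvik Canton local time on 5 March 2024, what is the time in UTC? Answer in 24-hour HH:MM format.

14:00

1 March 2024 is a Friday, so the first Sunday is March 3.
1 November 2024 is a Friday, so the first Saturday is November 2 and the second is November 9.
5 March 2024 lies within the daylight-saving period (3 March – 9 November), so Wynvik Canton is on daylight time, UTC+02:30.
16:30 local − 2h30m = 14:00 UTC.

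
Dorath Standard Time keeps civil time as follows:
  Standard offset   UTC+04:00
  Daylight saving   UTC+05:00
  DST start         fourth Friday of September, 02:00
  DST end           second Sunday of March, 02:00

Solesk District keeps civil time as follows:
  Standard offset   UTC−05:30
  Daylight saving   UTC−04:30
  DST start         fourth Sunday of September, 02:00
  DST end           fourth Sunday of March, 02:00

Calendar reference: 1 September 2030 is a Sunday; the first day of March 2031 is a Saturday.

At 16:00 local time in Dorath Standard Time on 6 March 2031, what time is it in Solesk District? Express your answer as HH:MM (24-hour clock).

06:30

1 September 2030 is a Sunday, so the first Friday is September 6 and the fourth is September 27.
1 March 2031 is a Saturday, so the first Sunday is March 2 and the second is March 9.
6 March 2031 falls between 27 September 2030 and 9 March 2031, so daylight saving is in effect and Dorath Standard Time is at UTC+05:00.
16:00 Dorath Standard Time − 5h = 11:00 UTC.
1 September 2030 is a Sunday, so the first Sunday is September 1 and the fourth is September 22.
1 March 2031 is a Saturday, so the first Sunday is March 2 and the fourth is March 23.
At the standard offset (UTC−05:30), 11:00 UTC − 5h30m = 05:30 Solesk District standard time.
Daylight saving runs 22 September 2030 – 23 March 2031; the standard-time date in Solesk District, 6 March 2031, is inside that window, so Solesk District is at UTC−04:30.
11:00 UTC − 4h30m = 06:30 Solesk District.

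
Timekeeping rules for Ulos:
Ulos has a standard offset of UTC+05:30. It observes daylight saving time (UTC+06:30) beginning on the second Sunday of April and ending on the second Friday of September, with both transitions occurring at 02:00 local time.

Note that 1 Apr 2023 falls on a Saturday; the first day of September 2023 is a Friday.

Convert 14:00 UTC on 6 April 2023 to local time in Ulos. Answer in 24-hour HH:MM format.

19:30

1 April 2023 is a Saturday, so the first Sunday is April 2 and the second is April 9.
1 September 2023 is a Friday, so the first Friday is September 1 and the second is September 8.
At the standard offset (UTC+05:30), 14:00 UTC + 5h30m = 19:30 Ulos standard time.
The standard-time date in Ulos, 6 April 2023, is outside the daylight-saving period (9 April – 8 September), so Ulos is on standard time, UTC+05:30.
14:00 UTC + 5h30m = 19:30 local.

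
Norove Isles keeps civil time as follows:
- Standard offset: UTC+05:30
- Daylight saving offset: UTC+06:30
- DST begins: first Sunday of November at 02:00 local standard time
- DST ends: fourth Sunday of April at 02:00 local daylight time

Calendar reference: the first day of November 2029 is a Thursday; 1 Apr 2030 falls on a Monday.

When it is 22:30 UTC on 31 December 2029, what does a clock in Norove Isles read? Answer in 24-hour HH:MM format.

1 November 2029 is a Thursday, so the first Sunday is November 4.
1 April 2030 is a Monday, so the first Sunday is April 7 and the fourth is April 28.
At the standard offset (UTC+05:30), 22:30 UTC + 5h30m = 04:00 Norove Isles standard time (rolling into the next day, 1 January 2030).
The standard-time date in Norove Isles, 1 January 2030, lies within the daylight-saving period (4 November 2029 – 28 April 2030), so Norove Isles is on daylight time, UTC+06:30.
22:30 UTC + 6h30m = 05:00 local (rolling into the next day, 1 January 2030).

05:00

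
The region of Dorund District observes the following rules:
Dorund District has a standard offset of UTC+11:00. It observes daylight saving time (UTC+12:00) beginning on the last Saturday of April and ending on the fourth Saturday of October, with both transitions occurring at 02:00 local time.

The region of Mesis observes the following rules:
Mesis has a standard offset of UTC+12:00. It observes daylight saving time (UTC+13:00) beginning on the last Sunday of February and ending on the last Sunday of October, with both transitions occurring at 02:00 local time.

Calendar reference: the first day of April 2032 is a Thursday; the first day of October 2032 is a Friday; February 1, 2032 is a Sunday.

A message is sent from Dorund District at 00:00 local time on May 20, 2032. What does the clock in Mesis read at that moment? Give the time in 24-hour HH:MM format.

01:00

1 April 2032 is a Thursday, so Saturdays fall on 3, 10, 17, 24; the last is April 24.
1 October 2032 is a Friday, so the first Saturday is October 2 and the fourth is October 23.
Daylight saving runs 24 April – 23 October; May 20, 2032 is inside that window, so Dorund District is at UTC+12:00.
00:00 Dorund District − 12h = 12:00 UTC (rolling into the previous day, 19 May 2032).
1 February 2032 is a Sunday, so Sundays fall on 1, 8, 15, 22, 29; the last is February 29.
1 October 2032 is a Friday, so Sundays fall on 3, 10, 17, 24, 31; the last is October 31.
At the standard offset (UTC+12:00), 12:00 UTC + 12h = 00:00 Mesis standard time (rolling into the next day, 20 May 2032).
Daylight saving runs 29 February – 31 October; the standard-time date in Mesis, May 20, 2032, is inside that window, so Mesis is at UTC+13:00.
12:00 UTC + 13h = 01:00 Mesis (rolling into the next day, 20 May 2032).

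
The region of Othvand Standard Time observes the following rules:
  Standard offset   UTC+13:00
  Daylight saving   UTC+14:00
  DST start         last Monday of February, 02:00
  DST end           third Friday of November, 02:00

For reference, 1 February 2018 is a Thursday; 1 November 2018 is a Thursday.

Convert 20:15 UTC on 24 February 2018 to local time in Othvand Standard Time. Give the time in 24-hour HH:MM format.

09:15

1 February 2018 is a Thursday, so Mondays fall on 5, 12, 19, 26; the last is February 26.
1 November 2018 is a Thursday, so the first Friday is November 2 and the third is November 16.
At the standard offset (UTC+13:00), 20:15 UTC + 13h = 09:15 Othvand Standard Time standard time (rolling into the next day, 25 February 2018).
Daylight saving runs 26 February – 16 November; the standard-time date in Othvand Standard Time, 25 February 2018, is outside that window, so Othvand Standard Time is on standard time at UTC+13:00.
20:15 UTC + 13h = 09:15 local (rolling into the next day, 25 February 2018).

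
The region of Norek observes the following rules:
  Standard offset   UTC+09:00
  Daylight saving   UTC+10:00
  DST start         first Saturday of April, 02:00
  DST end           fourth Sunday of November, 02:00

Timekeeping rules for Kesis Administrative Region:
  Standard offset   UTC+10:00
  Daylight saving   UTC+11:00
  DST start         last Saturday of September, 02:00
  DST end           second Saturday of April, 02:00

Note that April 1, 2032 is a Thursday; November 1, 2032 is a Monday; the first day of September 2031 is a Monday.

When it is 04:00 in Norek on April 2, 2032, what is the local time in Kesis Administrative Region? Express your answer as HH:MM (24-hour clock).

06:00

1 April 2032 is a Thursday, so the first Saturday is April 3.
1 November 2032 is a Monday, so the first Sunday is November 7 and the fourth is November 28.
Daylight saving runs 3 April – 28 November; April 2, 2032 is outside that window, so Norek is on standard time at UTC+09:00.
04:00 Norek − 9h = 19:00 UTC (rolling into the previous day, 1 April 2032).
1 September 2031 is a Monday, so Saturdays fall on 6, 13, 20, 27; the last is September 27.
1 April 2032 is a Thursday, so the first Saturday is April 3 and the second is April 10.
At the standard offset (UTC+10:00), 19:00 UTC + 10h = 05:00 Kesis Administrative Region standard time (rolling into the next day, 2 April 2032).
The standard-time date in Kesis Administrative Region, April 2, 2032, lies within the daylight-saving period (27 September 2031 – 10 April 2032), so Kesis Administrative Region is on daylight time, UTC+11:00.
19:00 UTC + 11h = 06:00 Kesis Administrative Region (rolling into the next day, 2 April 2032).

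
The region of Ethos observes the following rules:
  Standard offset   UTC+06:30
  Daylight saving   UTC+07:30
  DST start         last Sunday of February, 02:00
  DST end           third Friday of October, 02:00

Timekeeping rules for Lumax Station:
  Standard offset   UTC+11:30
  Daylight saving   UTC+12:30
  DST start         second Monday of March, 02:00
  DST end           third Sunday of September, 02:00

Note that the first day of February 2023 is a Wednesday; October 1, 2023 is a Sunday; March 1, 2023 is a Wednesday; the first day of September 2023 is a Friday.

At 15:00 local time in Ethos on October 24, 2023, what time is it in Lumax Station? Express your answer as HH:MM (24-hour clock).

1 February 2023 is a Wednesday, so Sundays fall on 5, 12, 19, 26; the last is February 26.
1 October 2023 is a Sunday, so the first Friday is October 6 and the third is October 20.
October 24, 2023 does not fall between 26 February and 20 October, so daylight saving is not in effect and Ethos is at UTC+06:30.
15:00 Ethos − 6h30m = 08:30 UTC.
1 March 2023 is a Wednesday, so the first Monday is March 6 and the second is March 13.
1 September 2023 is a Friday, so the first Sunday is September 3 and the third is September 17.
At the standard offset (UTC+11:30), 08:30 UTC + 11h30m = 20:00 Lumax Station standard time.
The standard-time date in Lumax Station, October 24, 2023, is outside the daylight-saving period (13 March – 17 September), so Lumax Station is on standard time, UTC+11:30.
08:30 UTC + 11h30m = 20:00 Lumax Station.

20:00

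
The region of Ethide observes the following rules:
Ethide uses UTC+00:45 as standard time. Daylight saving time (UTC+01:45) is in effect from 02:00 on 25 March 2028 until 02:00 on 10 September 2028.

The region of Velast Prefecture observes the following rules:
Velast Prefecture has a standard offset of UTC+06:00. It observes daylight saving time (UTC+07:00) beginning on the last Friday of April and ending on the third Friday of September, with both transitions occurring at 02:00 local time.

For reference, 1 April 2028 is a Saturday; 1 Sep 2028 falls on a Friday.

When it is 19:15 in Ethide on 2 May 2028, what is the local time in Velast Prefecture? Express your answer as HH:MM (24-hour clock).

2 May 2028 falls between 25 March and 10 September, so daylight saving is in effect and Ethide is at UTC+01:45.
19:15 Ethide − 1h45m = 17:30 UTC.
1 April 2028 is a Saturday, so Fridays fall on 7, 14, 21, 28; the last is April 28.
1 September 2028 is a Friday, so the first Friday is September 1 and the third is September 15.
At the standard offset (UTC+06:00), 17:30 UTC + 6h = 23:30 Velast Prefecture standard time.
The standard-time date in Velast Prefecture, 2 May 2028, lies within the daylight-saving period (28 April – 15 September), so Velast Prefecture is on daylight time, UTC+07:00.
17:30 UTC + 7h = 00:30 Velast Prefecture (rolling into the next day, 3 May 2028).

00:30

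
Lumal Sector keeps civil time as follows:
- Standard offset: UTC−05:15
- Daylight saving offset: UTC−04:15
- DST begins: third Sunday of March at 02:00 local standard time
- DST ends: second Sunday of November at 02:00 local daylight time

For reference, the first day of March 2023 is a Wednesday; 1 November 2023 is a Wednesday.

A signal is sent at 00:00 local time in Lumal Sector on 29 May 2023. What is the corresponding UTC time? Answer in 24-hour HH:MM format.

04:15

1 March 2023 is a Wednesday, so the first Sunday is March 5 and the third is March 19.
1 November 2023 is a Wednesday, so the first Sunday is November 5 and the second is November 12.
Daylight saving runs 19 March – 12 November; 29 May 2023 is inside that window, so Lumal Sector is at UTC−04:15.
00:00 local + 4h15m = 04:15 UTC.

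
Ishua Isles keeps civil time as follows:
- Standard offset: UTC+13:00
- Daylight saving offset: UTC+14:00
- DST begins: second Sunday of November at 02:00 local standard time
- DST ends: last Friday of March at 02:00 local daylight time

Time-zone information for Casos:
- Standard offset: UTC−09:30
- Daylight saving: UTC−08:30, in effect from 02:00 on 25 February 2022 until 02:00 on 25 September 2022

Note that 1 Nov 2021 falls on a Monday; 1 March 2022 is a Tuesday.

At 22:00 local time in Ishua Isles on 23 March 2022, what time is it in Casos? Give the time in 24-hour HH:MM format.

1 November 2021 is a Monday, so the first Sunday is November 7 and the second is November 14.
1 March 2022 is a Tuesday, so Fridays fall on 4, 11, 18, 25; the last is March 25.
Daylight saving runs 14 November 2021 – 25 March 2022; 23 March 2022 is inside that window, so Ishua Isles is at UTC+14:00.
22:00 Ishua Isles − 14h = 08:00 UTC.
At the standard offset (UTC−09:30), 08:00 UTC − 9h30m = 22:30 Casos standard time (rolling into the previous day, 22 March 2022).
The standard-time date in Casos, 22 March 2022, falls between 25 February and 25 September, so daylight saving is in effect and Casos is at UTC−08:30.
08:00 UTC − 8h30m = 23:30 Casos (rolling into the previous day, 22 March 2022).

23:30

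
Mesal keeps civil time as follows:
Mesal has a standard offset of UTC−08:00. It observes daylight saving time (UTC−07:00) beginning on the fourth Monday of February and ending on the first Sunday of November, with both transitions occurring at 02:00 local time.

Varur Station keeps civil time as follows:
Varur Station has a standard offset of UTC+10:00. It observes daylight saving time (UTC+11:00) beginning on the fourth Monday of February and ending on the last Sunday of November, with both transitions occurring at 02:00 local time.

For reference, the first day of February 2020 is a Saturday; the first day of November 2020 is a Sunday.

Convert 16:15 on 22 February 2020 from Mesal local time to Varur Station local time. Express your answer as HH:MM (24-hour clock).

1 February 2020 is a Saturday, so the first Monday is February 3 and the fourth is February 24.
1 November 2020 is a Sunday, so the first Sunday is November 1.
22 February 2020 is outside the daylight-saving period (24 February – 1 November), so Mesal is on standard time, UTC−08:00.
16:15 Mesal + 8h = 00:15 UTC (rolling into the next day, 23 February 2020).
1 February 2020 is a Saturday, so the first Monday is February 3 and the fourth is February 24.
1 November 2020 is a Sunday, so Sundays fall on 1, 8, 15, 22, 29; the last is November 29.
At the standard offset (UTC+10:00), 00:15 UTC + 10h = 10:15 Varur Station standard time.
The standard-time date in Varur Station, 23 February 2020, is outside the daylight-saving period (24 February – 29 November), so Varur Station is on standard time, UTC+10:00.
00:15 UTC + 10h = 10:15 Varur Station.

10:15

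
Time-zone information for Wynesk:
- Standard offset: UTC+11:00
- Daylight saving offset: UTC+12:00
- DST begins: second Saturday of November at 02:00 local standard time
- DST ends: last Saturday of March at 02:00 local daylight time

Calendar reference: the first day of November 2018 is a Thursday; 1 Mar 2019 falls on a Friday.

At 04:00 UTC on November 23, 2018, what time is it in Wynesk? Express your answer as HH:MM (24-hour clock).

1 November 2018 is a Thursday, so the first Saturday is November 3 and the second is November 10.
1 March 2019 is a Friday, so Saturdays fall on 2, 9, 16, 23, 30; the last is March 30.
At the standard offset (UTC+11:00), 04:00 UTC + 11h = 15:00 Wynesk standard time.
The standard-time date in Wynesk, November 23, 2018, falls between 10 November 2018 and 30 March 2019, so daylight saving is in effect and Wynesk is at UTC+12:00.
04:00 UTC + 12h = 16:00 local.

16:00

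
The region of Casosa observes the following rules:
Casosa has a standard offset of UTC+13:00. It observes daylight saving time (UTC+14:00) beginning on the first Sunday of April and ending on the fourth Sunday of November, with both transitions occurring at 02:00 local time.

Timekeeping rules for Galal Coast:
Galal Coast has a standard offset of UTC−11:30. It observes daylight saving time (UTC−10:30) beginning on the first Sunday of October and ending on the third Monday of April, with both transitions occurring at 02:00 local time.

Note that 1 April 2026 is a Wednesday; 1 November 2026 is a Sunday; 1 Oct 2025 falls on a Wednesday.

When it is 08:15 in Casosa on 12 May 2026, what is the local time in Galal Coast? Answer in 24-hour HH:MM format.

06:45

1 April 2026 is a Wednesday, so the first Sunday is April 5.
1 November 2026 is a Sunday, so the first Sunday is November 1 and the fourth is November 22.
Daylight saving runs 5 April – 22 November; 12 May 2026 is inside that window, so Casosa is at UTC+14:00.
08:15 Casosa − 14h = 18:15 UTC (rolling into the previous day, 11 May 2026).
1 October 2025 is a Wednesday, so the first Sunday is October 5.
1 April 2026 is a Wednesday, so the first Monday is April 6 and the third is April 20.
At the standard offset (UTC−11:30), 18:15 UTC − 11h30m = 06:45 Galal Coast standard time.
Daylight saving runs 5 October 2025 – 20 April 2026; the standard-time date in Galal Coast, 11 May 2026, is outside that window, so Galal Coast is on standard time at UTC−11:30.
18:15 UTC − 11h30m = 06:45 Galal Coast.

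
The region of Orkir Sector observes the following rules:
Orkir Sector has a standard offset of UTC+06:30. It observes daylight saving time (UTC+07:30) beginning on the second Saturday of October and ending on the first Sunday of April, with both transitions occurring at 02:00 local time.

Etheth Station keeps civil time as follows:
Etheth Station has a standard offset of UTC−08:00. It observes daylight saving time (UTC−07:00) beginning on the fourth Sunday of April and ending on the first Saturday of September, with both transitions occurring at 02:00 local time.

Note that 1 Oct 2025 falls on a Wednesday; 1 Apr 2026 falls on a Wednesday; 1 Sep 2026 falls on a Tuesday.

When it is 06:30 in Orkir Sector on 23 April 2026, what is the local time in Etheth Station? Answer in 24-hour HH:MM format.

16:00

1 October 2025 is a Wednesday, so the first Saturday is October 4 and the second is October 11.
1 April 2026 is a Wednesday, so the first Sunday is April 5.
23 April 2026 does not fall between 11 October 2025 and 5 April 2026, so daylight saving is not in effect and Orkir Sector is at UTC+06:30.
06:30 Orkir Sector − 6h30m = 00:00 UTC.
1 April 2026 is a Wednesday, so the first Sunday is April 5 and the fourth is April 26.
1 September 2026 is a Tuesday, so the first Saturday is September 5.
At the standard offset (UTC−08:00), 00:00 UTC − 8h = 16:00 Etheth Station standard time (rolling into the previous day, 22 April 2026).
The standard-time date in Etheth Station, 22 April 2026, is outside the daylight-saving period (26 April – 5 September), so Etheth Station is on standard time, UTC−08:00.
00:00 UTC − 8h = 16:00 Etheth Station (rolling into the previous day, 22 April 2026).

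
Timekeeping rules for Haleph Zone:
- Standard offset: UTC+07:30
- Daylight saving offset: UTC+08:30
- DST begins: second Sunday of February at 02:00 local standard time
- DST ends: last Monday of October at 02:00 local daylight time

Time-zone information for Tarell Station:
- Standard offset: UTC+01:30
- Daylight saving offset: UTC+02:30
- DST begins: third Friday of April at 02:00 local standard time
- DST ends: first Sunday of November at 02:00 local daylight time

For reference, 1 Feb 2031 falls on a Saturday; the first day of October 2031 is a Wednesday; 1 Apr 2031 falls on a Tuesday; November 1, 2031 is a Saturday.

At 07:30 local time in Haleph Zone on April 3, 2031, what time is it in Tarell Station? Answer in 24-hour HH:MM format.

00:30

1 February 2031 is a Saturday, so the first Sunday is February 2 and the second is February 9.
1 October 2031 is a Wednesday, so Mondays fall on 6, 13, 20, 27; the last is October 27.
April 3, 2031 lies within the daylight-saving period (9 February – 27 October), so Haleph Zone is on daylight time, UTC+08:30.
07:30 Haleph Zone − 8h30m = 23:00 UTC (rolling into the previous day, 2 April 2031).
1 April 2031 is a Tuesday, so the first Friday is April 4 and the third is April 18.
1 November 2031 is a Saturday, so the first Sunday is November 2.
At the standard offset (UTC+01:30), 23:00 UTC + 1h30m = 00:30 Tarell Station standard time (rolling into the next day, 3 April 2031).
The standard-time date in Tarell Station, April 3, 2031, is outside the daylight-saving period (18 April – 2 November), so Tarell Station is on standard time, UTC+01:30.
23:00 UTC + 1h30m = 00:30 Tarell Station (rolling into the next day, 3 April 2031).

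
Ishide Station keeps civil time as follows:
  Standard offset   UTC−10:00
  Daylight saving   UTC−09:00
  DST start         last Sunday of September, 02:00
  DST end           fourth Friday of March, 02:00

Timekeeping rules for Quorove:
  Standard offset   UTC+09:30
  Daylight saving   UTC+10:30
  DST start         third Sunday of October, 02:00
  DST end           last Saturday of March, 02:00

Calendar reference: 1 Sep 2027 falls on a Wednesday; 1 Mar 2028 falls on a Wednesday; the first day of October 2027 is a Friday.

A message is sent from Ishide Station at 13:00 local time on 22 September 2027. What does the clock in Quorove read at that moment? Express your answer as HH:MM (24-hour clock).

08:30

1 September 2027 is a Wednesday, so Sundays fall on 5, 12, 19, 26; the last is September 26.
1 March 2028 is a Wednesday, so the first Friday is March 3 and the fourth is March 24.
Daylight saving runs 26 September 2027 – 24 March 2028; 22 September 2027 is outside that window, so Ishide Station is on standard time at UTC−10:00.
13:00 Ishide Station + 10h = 23:00 UTC.
1 October 2027 is a Friday, so the first Sunday is October 3 and the third is October 17.
1 March 2028 is a Wednesday, so Saturdays fall on 4, 11, 18, 25; the last is March 25.
At the standard offset (UTC+09:30), 23:00 UTC + 9h30m = 08:30 Quorove standard time (rolling into the next day, 23 September 2027).
Daylight saving runs 17 October 2027 – 25 March 2028; the standard-time date in Quorove, 23 September 2027, is outside that window, so Quorove is on standard time at UTC+09:30.
23:00 UTC + 9h30m = 08:30 Quorove (rolling into the next day, 23 September 2027).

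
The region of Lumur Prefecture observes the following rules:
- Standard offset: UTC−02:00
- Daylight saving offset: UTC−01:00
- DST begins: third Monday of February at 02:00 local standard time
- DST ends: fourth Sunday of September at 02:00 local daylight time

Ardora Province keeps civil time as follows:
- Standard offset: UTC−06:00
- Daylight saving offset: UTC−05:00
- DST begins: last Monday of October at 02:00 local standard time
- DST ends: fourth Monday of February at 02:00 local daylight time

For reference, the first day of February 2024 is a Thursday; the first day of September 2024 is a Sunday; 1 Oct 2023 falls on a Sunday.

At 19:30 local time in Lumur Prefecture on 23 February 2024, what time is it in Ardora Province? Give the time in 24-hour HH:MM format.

1 February 2024 is a Thursday, so the first Monday is February 5 and the third is February 19.
1 September 2024 is a Sunday, so the first Sunday is September 1 and the fourth is September 22.
Daylight saving runs 19 February – 22 September; 23 February 2024 is inside that window, so Lumur Prefecture is at UTC−01:00.
19:30 Lumur Prefecture + 1h = 20:30 UTC.
1 October 2023 is a Sunday, so Mondays fall on 2, 9, 16, 23, 30; the last is October 30.
1 February 2024 is a Thursday, so the first Monday is February 5 and the fourth is February 26.
At the standard offset (UTC−06:00), 20:30 UTC − 6h = 14:30 Ardora Province standard time.
The standard-time date in Ardora Province, 23 February 2024, lies within the daylight-saving period (30 October 2023 – 26 February 2024), so Ardora Province is on daylight time, UTC−05:00.
20:30 UTC − 5h = 15:30 Ardora Province.

15:30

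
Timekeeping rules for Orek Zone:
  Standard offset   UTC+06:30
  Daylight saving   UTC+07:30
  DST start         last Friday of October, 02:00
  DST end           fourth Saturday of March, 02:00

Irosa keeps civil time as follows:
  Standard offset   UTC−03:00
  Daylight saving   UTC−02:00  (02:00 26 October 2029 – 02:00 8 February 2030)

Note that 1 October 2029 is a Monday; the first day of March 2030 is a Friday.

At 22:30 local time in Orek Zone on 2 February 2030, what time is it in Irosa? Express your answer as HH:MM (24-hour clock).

1 October 2029 is a Monday, so Fridays fall on 5, 12, 19, 26; the last is October 26.
1 March 2030 is a Friday, so the first Saturday is March 2 and the fourth is March 23.
Daylight saving runs 26 October 2029 – 23 March 2030; 2 February 2030 is inside that window, so Orek Zone is at UTC+07:30.
22:30 Orek Zone − 7h30m = 15:00 UTC.
At the standard offset (UTC−03:00), 15:00 UTC − 3h = 12:00 Irosa standard time.
Daylight saving runs 26 October 2029 – 8 February 2030; the standard-time date in Irosa, 2 February 2030, is inside that window, so Irosa is at UTC−02:00.
15:00 UTC − 2h = 13:00 Irosa.

13:00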